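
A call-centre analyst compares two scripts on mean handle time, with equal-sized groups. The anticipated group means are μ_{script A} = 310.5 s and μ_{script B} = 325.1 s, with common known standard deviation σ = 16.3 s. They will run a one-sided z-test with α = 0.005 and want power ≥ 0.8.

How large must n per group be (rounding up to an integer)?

n = 30 per group

Standardized effect: d = |μ_{script A} − μ_{script B}| / σ = |310.5 − 325.1| / 16.3 = 0.8957
Set Φ(δ − 2.576) = 0.8; then δ − 2.576 = Φ⁻¹(0.8) = 0.842, giving δ = 3.417.
δ = d·√(n/2) ⇒ n = 2(δ/d)² = 2 × (3.417 / 0.8957)² = 29.11.
Rounding up, n = 30 per group.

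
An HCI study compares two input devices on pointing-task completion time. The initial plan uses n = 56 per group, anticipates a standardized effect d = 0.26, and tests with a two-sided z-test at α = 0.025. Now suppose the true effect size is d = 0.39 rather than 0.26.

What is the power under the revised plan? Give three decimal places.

With d = 0.39: δ = d·√(n/2) = 0.39 × √(56/2) = 2.0637. Critical value z_{0.0125} = 2.241.
Revised power = Φ(δ − 2.241) + Φ(−δ − 2.241) = Φ(-0.178) + Φ(-4.305) = 0.4295 + 0.0000 = 0.4295.

Power ≈ 0.429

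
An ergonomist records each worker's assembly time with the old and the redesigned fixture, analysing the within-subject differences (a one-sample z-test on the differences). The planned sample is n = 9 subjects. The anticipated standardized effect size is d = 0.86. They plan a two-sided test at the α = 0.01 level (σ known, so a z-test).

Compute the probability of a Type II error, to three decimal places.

Noncentrality parameter: δ = d·√n = 0.86 × √9 = 2.5800
Two-sided α = 0.01 → critical value z_{0.005} = 2.576.
Power = Φ(δ − 2.576) + Φ(−δ − 2.576) = Φ(0.004) + Φ(-5.156) = 0.5017 + 0.0000 = 0.5017.
Type II error: β = 1 − power = 1 − 0.5017 = 0.4983.

β ≈ 0.498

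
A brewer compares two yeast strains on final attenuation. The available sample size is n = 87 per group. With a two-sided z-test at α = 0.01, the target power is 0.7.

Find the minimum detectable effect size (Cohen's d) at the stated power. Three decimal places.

d ≈ 0.470

Required noncentrality: δ = z_{0.005} + z_{0.30} = 2.576 + 0.524 = 3.100.
(The second rejection-region term Φ(−δ − z_{α/2}) is negligible and dropped.)
δ = d·√(n/2) ⇒ d = δ/√(n/2) = 3.100/√(87/2) = 0.4701.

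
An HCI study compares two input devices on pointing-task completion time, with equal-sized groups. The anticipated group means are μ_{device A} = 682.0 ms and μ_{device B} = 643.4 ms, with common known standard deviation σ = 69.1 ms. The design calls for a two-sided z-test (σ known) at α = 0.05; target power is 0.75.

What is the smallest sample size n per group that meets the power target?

n = 45 per group

Standardized effect: d = |μ_{device A} − μ_{device B}| / σ = |682.0 − 643.4| / 69.1 = 0.5586
For power 0.75 need Φ(δ − z_{0.025}) = 0.75, so δ = z_{0.025} + z_{0.25} = 1.960 + 0.674 = 2.634.
(Ignoring the negligible lower-tail rejection probability gives the usual closed-form inversion.)
δ = d·√(n/2) ⇒ n = 2(δ/d)² = 2 × (2.634 / 0.5586)² = 44.48.
Rounding up, n = 45 per group.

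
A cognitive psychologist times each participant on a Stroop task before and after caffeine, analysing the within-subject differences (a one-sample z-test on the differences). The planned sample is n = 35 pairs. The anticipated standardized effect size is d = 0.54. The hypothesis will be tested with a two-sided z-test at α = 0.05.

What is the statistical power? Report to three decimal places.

Power ≈ 0.892

Noncentrality parameter: δ = d·√n = 0.54 × √35 = 3.1947
Critical value for a two-sided test at α = 0.05: z_{α/2} = 1.960.
Power = Φ(δ − 1.960) + Φ(−δ − 1.960) = Φ(1.235) + Φ(-5.155) = 0.8915 + 0.0000 = 0.8915.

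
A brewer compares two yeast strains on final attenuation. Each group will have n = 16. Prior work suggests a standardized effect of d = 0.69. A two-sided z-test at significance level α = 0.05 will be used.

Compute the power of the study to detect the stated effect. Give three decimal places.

Noncentrality parameter: δ = d·√(n/2) = 0.69 × √(16/2) = 1.9516
Two-sided α = 0.05 → critical value z_{0.025} = 1.960.
Power = Φ(δ − 1.960) + Φ(−δ − 1.960) = Φ(-0.008) + Φ(-3.912) = 0.4967 + 0.0000 = 0.4967.

Power ≈ 0.497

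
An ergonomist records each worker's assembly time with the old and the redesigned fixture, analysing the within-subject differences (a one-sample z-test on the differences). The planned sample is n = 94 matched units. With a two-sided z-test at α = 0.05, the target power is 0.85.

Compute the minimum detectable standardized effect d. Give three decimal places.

d ≈ 0.309

Required noncentrality: δ = z_{0.025} + z_{0.15} = 1.960 + 1.036 = 2.996.
(The second rejection-region term Φ(−δ − z_{α/2}) is negligible and dropped.)
δ = d·√n ⇒ d = δ/√n = 2.996/√94 = 0.3091.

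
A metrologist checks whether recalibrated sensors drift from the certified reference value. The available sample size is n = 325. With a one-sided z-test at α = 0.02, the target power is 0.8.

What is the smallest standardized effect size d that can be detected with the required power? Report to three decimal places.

Need Φ(δ − 2.054) = 0.8, so δ = 2.054 + 0.842 = 2.895.
δ = d·√n ⇒ d = δ/√n = 2.895/√325 = 0.1606.

d ≈ 0.161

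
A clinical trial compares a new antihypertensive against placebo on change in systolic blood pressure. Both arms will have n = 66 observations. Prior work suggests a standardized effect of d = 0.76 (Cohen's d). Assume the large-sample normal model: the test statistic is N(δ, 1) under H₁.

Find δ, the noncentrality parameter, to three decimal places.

δ = d·√(n/2) = 0.76 × √(66/2) = 4.3659

δ ≈ 4.366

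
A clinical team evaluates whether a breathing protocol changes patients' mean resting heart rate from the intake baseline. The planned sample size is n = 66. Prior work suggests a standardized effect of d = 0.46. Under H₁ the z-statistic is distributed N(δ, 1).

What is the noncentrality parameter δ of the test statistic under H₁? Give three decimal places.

δ = d·√n = 0.46 × √66 = 3.7371

δ ≈ 3.737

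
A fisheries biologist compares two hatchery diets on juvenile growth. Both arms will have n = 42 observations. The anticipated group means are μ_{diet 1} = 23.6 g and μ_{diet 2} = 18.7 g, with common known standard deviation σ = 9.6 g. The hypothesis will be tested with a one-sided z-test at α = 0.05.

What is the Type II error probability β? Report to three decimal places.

β ≈ 0.244

Standardized effect: d = |μ_{diet 1} − μ_{diet 2}| / σ = |23.6 − 18.7| / 9.6 = 0.5104
Noncentrality parameter: δ = d·√(n/2) = 0.5104 × √(42/2) = 2.3390
One-sided α = 0.05 → critical value z_{0.05} = 1.645.
Power = P(Z > 1.645 − δ) = Φ(0.694) = 0.7562.
Type II error: β = 1 − power = 1 − 0.7562 = 0.2438.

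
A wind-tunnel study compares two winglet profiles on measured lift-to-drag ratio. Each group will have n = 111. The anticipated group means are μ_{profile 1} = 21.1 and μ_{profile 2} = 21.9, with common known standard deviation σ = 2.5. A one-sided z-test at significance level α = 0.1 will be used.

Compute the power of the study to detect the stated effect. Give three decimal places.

Standardized effect: d = |μ_{profile 1} − μ_{profile 2}| / σ = |21.1 − 21.9| / 2.5 = 0.3200
Noncentrality parameter: δ = d·√(n/2) = 0.3200 × √(111/2) = 2.3839
Critical value for a one-sided test at α = 0.1: z_α = 1.282.
Power = P(Z > 1.282 − δ) = Φ(1.102) = 0.8649.

Power ≈ 0.865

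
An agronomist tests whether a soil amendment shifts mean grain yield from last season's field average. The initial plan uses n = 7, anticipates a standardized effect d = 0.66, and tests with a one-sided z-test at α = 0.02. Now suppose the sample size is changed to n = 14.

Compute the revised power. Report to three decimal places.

Power ≈ 0.661

With n = 14: δ = d·√n = 0.66 × √14 = 2.4695. Critical value z_{0.02} = 2.054.
Revised power = Φ(δ − 2.054) = Φ(0.416) = 0.6612.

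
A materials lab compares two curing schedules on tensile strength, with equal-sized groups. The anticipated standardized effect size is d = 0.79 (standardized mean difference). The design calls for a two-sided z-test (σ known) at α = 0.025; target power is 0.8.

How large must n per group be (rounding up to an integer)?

Set Φ(δ − 2.241) = 0.8; then δ − 2.241 = Φ⁻¹(0.8) = 0.842, giving δ = 3.083.
(For δ > 0 the lower-tail rejection region contributes negligibly to power, so the one-term inversion is standard.)
δ = d·√(n/2) ⇒ n = 2(δ/d)² = 2 × (3.083 / 0.79)² = 30.46.
Rounding up, n = 31 per group.

n = 31 per group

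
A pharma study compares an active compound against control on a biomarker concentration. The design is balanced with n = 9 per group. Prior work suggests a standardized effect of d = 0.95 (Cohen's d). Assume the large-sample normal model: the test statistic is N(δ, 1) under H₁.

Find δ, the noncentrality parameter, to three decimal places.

δ = d·√(n/2) = 0.95 × √(9/2) = 2.0153

δ ≈ 2.015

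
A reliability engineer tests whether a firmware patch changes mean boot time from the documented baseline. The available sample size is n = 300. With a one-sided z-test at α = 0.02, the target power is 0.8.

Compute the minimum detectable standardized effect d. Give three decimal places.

d ≈ 0.167

Required noncentrality: δ = z_{0.02} + z_{0.20} = 2.054 + 0.842 = 2.895.
δ = d·√n ⇒ d = δ/√n = 2.895/√300 = 0.1672.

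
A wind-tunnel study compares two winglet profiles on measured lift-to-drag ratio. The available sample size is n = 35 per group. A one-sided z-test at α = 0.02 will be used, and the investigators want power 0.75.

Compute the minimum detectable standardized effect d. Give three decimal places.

d ≈ 0.652

Required noncentrality: δ = z_{0.02} + z_{0.25} = 2.054 + 0.674 = 2.728.
δ = d·√(n/2) ⇒ d = δ/√(n/2) = 2.728/√(35/2) = 0.6522.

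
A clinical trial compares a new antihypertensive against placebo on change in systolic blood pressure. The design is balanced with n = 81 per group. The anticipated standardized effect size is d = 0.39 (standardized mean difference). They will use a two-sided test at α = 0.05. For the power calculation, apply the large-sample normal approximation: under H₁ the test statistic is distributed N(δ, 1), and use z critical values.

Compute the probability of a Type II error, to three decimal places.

β ≈ 0.301

Noncentrality parameter: δ = d·√(n/2) = 0.39 × √(81/2) = 2.4819
Critical value for a two-sided test at α = 0.05: z_{α/2} = 1.960.
Power = Φ(δ − 1.960) + Φ(−δ − 1.960) = Φ(0.522) + Φ(-4.442) = 0.6992 + 0.0000 = 0.6992.
Type II error: β = 1 − power = 1 − 0.6992 = 0.3008.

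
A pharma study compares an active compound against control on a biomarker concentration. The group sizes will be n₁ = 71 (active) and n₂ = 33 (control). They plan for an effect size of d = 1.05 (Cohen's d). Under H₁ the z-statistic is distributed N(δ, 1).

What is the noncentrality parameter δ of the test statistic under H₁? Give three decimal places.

δ = d / √(1/n₁ + 1/n₂) = 1.05 / √(1/71 + 1/33) = 4.9838

δ ≈ 4.984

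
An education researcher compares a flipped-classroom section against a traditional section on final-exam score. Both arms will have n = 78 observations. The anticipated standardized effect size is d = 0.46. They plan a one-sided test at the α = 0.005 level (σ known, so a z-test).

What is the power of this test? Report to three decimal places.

Power ≈ 0.617

Noncentrality parameter: δ = d·√(n/2) = 0.46 × √(78/2) = 2.8727
One-sided α = 0.005 → critical value z_{0.005} = 2.576.
Power = P(Z > 2.576 − δ) = Φ(0.297) = 0.6167.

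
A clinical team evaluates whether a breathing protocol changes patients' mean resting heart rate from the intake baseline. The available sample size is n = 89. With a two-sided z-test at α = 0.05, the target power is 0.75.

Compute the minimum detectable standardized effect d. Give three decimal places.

Required noncentrality: δ = z_{0.025} + z_{0.25} = 1.960 + 0.674 = 2.634.
(The second rejection-region term Φ(−δ − z_{α/2}) is negligible and dropped.)
δ = d·√n ⇒ d = δ/√n = 2.634/√89 = 0.2793.

d ≈ 0.279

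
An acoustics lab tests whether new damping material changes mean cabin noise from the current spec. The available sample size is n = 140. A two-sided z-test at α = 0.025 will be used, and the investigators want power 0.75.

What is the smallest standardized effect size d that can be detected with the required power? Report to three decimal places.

d ≈ 0.246

Need Φ(δ − 2.241) = 0.75, so δ = 2.241 + 0.674 = 2.916.
(The second rejection-region term Φ(−δ − z_{α/2}) is negligible and dropped.)
δ = d·√n ⇒ d = δ/√n = 2.916/√140 = 0.2464.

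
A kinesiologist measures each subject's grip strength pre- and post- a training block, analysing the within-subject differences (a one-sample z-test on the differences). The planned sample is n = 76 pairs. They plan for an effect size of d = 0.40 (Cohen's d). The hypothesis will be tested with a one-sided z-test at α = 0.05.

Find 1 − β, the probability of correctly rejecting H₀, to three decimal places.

Power ≈ 0.967

Noncentrality parameter: δ = d·√n = 0.40 × √76 = 3.4871
One-sided α = 0.05 → critical value z_{0.05} = 1.645.
Power = Φ(δ − 1.645) = Φ(1.842) = 0.9673.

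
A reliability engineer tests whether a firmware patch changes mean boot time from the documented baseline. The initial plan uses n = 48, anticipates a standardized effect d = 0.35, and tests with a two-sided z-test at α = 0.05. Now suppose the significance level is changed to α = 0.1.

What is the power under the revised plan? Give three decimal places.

Power ≈ 0.782

δ = d·√n = 0.35 × √48 = 2.4249 (unchanged). New critical value: z_{0.05} = 1.645.
Revised power = Φ(δ − 1.645) + Φ(−δ − 1.645) = Φ(0.780) + Φ(-4.070) = 0.7823 + 0.0000 = 0.7823.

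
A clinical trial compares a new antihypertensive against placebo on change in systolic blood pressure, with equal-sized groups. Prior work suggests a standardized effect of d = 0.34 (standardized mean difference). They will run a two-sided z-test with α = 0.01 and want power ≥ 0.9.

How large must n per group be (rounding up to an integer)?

For power 0.9 need Φ(δ − z_{0.005}) = 0.9, so δ = z_{0.005} + z_{0.10} = 2.576 + 1.282 = 3.857.
(The Φ(−δ − z_{α/2}) term is vanishingly small for δ > 0 and is dropped in the standard sample-size formula.)
δ = d·√(n/2) ⇒ n = 2(δ/d)² = 2 × (3.857 / 0.34)² = 257.43.
Rounding up, n = 258 per group.

n = 258 per group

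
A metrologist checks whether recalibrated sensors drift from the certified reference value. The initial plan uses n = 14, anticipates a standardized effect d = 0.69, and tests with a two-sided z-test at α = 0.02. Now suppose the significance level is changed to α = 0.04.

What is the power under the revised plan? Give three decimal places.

Power ≈ 0.701

δ = d·√n = 0.69 × √14 = 2.5817 (unchanged). New critical value: z_{0.02} = 2.054.
Revised power = Φ(δ − 2.054) + Φ(−δ − 2.054) = Φ(0.528) + Φ(-4.635) = 0.7012 + 0.0000 = 0.7013.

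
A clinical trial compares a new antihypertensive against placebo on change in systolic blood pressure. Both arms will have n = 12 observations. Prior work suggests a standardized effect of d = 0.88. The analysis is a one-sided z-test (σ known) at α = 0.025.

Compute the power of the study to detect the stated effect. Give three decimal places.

Noncentrality parameter: δ = d·√(n/2) = 0.88 × √(12/2) = 2.1556
One-sided α = 0.025 → critical value z_{0.025} = 1.960.
Power = Φ(δ − 1.960) = Φ(0.196) = 0.5775.

Power ≈ 0.578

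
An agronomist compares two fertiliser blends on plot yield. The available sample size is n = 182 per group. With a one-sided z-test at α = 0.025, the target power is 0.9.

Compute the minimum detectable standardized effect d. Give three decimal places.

Need Φ(δ − 1.960) = 0.9, so δ = 1.960 + 1.282 = 3.242.
δ = d·√(n/2) ⇒ d = δ/√(n/2) = 3.242/√(182/2) = 0.3398.

d ≈ 0.340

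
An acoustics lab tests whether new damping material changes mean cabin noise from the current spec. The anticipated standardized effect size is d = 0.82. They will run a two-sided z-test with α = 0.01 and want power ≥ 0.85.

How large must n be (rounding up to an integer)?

Set Φ(δ − 2.576) = 0.85; then δ − 2.576 = Φ⁻¹(0.85) = 1.036, giving δ = 3.612.
(The Φ(−δ − z_{α/2}) term is vanishingly small for δ > 0 and is dropped in the standard sample-size formula.)
δ = d·√n ⇒ n = (δ/d)² = (3.612 / 0.82)² = 19.41.
Rounding up, n = 20.

n = 20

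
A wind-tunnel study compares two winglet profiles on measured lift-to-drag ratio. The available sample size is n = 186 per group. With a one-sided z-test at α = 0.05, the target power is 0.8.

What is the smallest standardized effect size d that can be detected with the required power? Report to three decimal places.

Need Φ(δ − 1.645) = 0.8, so δ = 1.645 + 0.842 = 2.486.
δ = d·√(n/2) ⇒ d = δ/√(n/2) = 2.486/√(186/2) = 0.2578.

d ≈ 0.258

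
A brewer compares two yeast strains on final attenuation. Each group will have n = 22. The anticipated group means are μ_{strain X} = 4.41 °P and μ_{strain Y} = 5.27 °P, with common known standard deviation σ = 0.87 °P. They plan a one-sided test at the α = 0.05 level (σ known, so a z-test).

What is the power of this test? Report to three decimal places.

Standardized effect: d = |μ_{strain X} − μ_{strain Y}| / σ = |4.41 − 5.27| / 0.87 = 0.9885
Noncentrality parameter: δ = d·√(n/2) = 0.9885 × √(22/2) = 3.2785
Critical value for a one-sided test at α = 0.05: z_α = 1.645.
Power = P(Z > 1.645 − δ) = Φ(1.634) = 0.9488.

Power ≈ 0.949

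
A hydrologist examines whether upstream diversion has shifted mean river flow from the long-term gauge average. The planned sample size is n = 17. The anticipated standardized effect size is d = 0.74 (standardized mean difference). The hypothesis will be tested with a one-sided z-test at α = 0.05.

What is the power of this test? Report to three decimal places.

Power ≈ 0.920

Noncentrality parameter: δ = d·√n = 0.74 × √17 = 3.0511
One-sided α = 0.05 → critical value z_{0.05} = 1.645.
Power = Φ(δ − 1.645) = Φ(1.406) = 0.9202.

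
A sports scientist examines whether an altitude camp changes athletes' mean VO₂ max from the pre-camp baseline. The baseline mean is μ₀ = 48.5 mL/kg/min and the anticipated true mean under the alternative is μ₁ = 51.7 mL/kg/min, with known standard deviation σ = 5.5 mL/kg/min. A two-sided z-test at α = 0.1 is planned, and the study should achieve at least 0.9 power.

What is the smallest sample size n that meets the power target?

Standardized effect: d = |μ₁ − μ₀| / σ = |51.7 − 48.5| / 5.5 = 0.5818
Set Φ(δ − 1.645) = 0.9; then δ − 1.645 = Φ⁻¹(0.9) = 1.282, giving δ = 2.926.
(For δ > 0 the lower-tail rejection region contributes negligibly to power, so the one-term inversion is standard.)
δ = d·√n ⇒ n = (δ/d)² = (2.926 / 0.5818)² = 25.30.
Rounding up, n = 26.

n = 26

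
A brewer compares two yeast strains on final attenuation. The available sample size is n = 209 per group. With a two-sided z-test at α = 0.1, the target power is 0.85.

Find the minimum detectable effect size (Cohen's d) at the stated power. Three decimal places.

d ≈ 0.262

Need Φ(δ − 1.645) = 0.85, so δ = 1.645 + 1.036 = 2.681.
(Lower-tail contribution to power is negligible for δ > 0.)
δ = d·√(n/2) ⇒ d = δ/√(n/2) = 2.681/√(209/2) = 0.2623.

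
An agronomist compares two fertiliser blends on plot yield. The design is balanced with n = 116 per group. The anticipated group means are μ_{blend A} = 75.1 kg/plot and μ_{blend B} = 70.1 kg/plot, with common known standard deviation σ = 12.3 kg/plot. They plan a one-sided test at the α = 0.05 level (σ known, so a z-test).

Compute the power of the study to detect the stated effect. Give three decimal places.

Standardized effect: d = |μ_{blend A} − μ_{blend B}| / σ = |75.1 − 70.1| / 12.3 = 0.4065
Noncentrality parameter: λ = d·√(n/2) = 0.4065 × √(116/2) = 3.0958
One-sided α = 0.05 → critical value z_{0.05} = 1.645.
Power = P(Z > 1.645 − λ) = Φ(1.451) = 0.9266.

Power ≈ 0.927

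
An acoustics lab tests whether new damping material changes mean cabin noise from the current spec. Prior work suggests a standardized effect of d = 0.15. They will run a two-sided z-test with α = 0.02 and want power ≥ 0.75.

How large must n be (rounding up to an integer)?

For power 0.75 need Φ(δ − z_{0.01}) = 0.75, so δ = z_{0.01} + z_{0.25} = 2.326 + 0.674 = 3.001.
(The Φ(−δ − z_{α/2}) term is vanishingly small for δ > 0 and is dropped in the standard sample-size formula.)
δ = d·√n ⇒ n = (δ/d)² = (3.001 / 0.15)² = 400.22.
Rounding up, n = 401.

n = 401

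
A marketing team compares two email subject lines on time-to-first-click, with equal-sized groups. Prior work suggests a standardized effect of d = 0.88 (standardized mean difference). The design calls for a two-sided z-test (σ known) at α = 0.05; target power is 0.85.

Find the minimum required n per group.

n = 24 per group

For power 0.85 need Φ(δ − z_{0.025}) = 0.85, so δ = z_{0.025} + z_{0.15} = 1.960 + 1.036 = 2.996.
(Ignoring the negligible lower-tail rejection probability gives the usual closed-form inversion.)
δ = d·√(n/2) ⇒ n = 2(δ/d)² = 2 × (2.996 / 0.88)² = 23.19.
Rounding up, n = 24 per group.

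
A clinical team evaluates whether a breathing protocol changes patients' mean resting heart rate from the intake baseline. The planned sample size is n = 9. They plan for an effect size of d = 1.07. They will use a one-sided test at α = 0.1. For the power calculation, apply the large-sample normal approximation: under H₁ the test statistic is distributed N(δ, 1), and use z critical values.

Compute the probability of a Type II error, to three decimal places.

Noncentrality parameter: δ = d·√n = 1.07 × √9 = 3.2100
Critical value for a one-sided test at α = 0.1: z_α = 1.282.
Power = P(Z > 1.282 − δ) = Φ(1.928) = 0.9731.
Type II error: β = 1 − power = 1 − 0.9731 = 0.0269.

β ≈ 0.027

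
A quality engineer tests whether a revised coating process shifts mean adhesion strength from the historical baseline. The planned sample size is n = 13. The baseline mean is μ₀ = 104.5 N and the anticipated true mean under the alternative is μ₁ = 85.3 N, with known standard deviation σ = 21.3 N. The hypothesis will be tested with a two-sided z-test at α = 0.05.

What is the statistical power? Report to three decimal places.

Standardized effect: d = |μ₁ − μ₀| / σ = |85.3 − 104.5| / 21.3 = 0.9014
Noncentrality parameter: δ = d·√n = 0.9014 × √13 = 3.2501
Two-sided α = 0.05 → critical value z_{0.025} = 1.960.
Power = Φ(δ − 1.960) + Φ(−δ − 1.960) = Φ(1.290) + Φ(-5.210) = 0.9015 + 0.0000 = 0.9015.

Power ≈ 0.901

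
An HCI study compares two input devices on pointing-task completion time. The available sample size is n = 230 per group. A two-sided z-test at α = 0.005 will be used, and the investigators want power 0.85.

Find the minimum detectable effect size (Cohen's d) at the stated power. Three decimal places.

Required noncentrality: δ = z_{0.0025} + z_{0.15} = 2.807 + 1.036 = 3.843.
(Lower-tail contribution to power is negligible for δ > 0.)
δ = d·√(n/2) ⇒ d = δ/√(n/2) = 3.843/√(230/2) = 0.3584.

d ≈ 0.358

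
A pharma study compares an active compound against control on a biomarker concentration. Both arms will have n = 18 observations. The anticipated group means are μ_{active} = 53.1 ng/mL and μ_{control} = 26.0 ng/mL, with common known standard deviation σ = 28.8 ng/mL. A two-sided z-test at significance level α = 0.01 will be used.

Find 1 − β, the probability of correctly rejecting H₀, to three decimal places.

Power ≈ 0.598

Standardized effect: d = |μ_{active} − μ_{control}| / σ = |53.1 − 26.0| / 28.8 = 0.9410
Noncentrality parameter: δ = d·√(n/2) = 0.9410 × √(18/2) = 2.8229
Two-sided α = 0.01 → critical value z_{0.005} = 2.576.
Power = Φ(δ − 2.576) + Φ(−δ − 2.576) = Φ(0.247) + Φ(-5.399) = 0.5976 + 0.0000 = 0.5976.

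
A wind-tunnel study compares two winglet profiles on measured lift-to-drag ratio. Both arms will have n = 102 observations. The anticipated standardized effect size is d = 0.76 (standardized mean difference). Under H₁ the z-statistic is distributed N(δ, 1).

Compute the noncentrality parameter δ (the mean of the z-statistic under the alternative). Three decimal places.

δ = d·√(n/2) = 0.76 × √(102/2) = 5.4275

δ ≈ 5.427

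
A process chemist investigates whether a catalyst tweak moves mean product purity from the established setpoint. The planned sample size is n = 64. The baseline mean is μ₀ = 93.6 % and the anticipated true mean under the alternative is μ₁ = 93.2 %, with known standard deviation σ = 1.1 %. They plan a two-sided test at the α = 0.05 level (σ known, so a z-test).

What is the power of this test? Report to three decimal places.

Standardized effect: d = |μ₁ − μ₀| / σ = |93.2 − 93.6| / 1.1 = 0.3636
Noncentrality parameter: δ = d·√n = 0.3636 × √64 = 2.9091
Critical value for a two-sided test at α = 0.05: z_{α/2} = 1.960.
Power = Φ(δ − 1.960) + Φ(−δ − 1.960) = Φ(0.949) + Φ(-4.869) = 0.8287 + 0.0000 = 0.8287.

Power ≈ 0.829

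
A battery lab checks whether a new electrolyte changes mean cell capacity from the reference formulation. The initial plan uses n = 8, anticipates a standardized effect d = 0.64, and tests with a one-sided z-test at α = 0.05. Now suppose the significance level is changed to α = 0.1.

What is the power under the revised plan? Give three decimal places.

Power ≈ 0.701

δ = d·√n = 0.64 × √8 = 1.8102 (unchanged). New critical value: z_{0.1} = 1.282.
Revised power = Φ(δ − 1.282) = Φ(0.529) = 0.7015.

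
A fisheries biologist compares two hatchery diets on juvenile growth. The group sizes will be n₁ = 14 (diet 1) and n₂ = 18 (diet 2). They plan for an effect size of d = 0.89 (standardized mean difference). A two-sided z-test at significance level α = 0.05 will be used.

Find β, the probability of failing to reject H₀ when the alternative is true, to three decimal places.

Noncentrality parameter: δ = d / √(1/n₁ + 1/n₂) = 0.89 / √(1/14 + 1/18) = 2.4976
Two-sided α = 0.05 → critical value z_{0.025} = 1.960.
Power = Φ(δ − 1.960) + Φ(−δ − 1.960) = Φ(0.538) + Φ(-4.458) = 0.7046 + 0.0000 = 0.7046.
Type II error: β = 1 − power = 1 − 0.7046 = 0.2954.

β ≈ 0.295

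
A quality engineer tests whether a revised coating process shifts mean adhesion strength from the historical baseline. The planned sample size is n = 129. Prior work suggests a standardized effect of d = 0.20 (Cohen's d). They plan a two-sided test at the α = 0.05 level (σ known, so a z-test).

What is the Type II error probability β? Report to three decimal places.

β ≈ 0.378

Noncentrality parameter: δ = d·√n = 0.20 × √129 = 2.2716
Two-sided α = 0.05 → critical value z_{0.025} = 1.960.
Power = Φ(δ − 1.960) + Φ(−δ − 1.960) = Φ(0.312) + Φ(-4.232) = 0.6223 + 0.0000 = 0.6223.
Type II error: β = 1 − power = 1 − 0.6223 = 0.3777.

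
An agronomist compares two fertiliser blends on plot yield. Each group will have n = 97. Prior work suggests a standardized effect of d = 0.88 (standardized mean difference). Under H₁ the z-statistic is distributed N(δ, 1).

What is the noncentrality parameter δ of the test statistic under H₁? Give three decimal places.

δ ≈ 6.128

δ = d·√(n/2) = 0.88 × √(97/2) = 6.1285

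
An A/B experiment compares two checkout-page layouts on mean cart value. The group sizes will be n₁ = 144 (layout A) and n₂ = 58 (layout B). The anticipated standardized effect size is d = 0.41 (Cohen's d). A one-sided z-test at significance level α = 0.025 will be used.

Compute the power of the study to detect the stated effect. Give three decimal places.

Noncentrality parameter: δ = d / √(1/n₁ + 1/n₂) = 0.41 / √(1/144 + 1/58) = 2.6364
Critical value for a one-sided test at α = 0.025: z_α = 1.960.
Power = P(Z > 1.960 − δ) = Φ(0.676) = 0.7506.

Power ≈ 0.751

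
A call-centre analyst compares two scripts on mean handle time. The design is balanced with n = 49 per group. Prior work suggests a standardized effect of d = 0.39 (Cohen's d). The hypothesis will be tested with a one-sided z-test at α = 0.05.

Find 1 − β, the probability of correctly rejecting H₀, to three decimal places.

Noncentrality parameter: δ = d·√(n/2) = 0.39 × √(49/2) = 1.9304
One-sided α = 0.05 → critical value z_{0.05} = 1.645.
Power = Φ(δ − 1.645) = Φ(0.286) = 0.6124.

Power ≈ 0.612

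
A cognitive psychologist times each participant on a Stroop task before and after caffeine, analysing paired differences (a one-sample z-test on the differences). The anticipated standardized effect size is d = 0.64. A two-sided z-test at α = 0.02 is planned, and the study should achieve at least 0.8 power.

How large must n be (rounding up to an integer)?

Set Φ(δ − 2.326) = 0.8; then δ − 2.326 = Φ⁻¹(0.8) = 0.842, giving δ = 3.168.
(For δ > 0 the lower-tail rejection region contributes negligibly to power, so the one-term inversion is standard.)
δ = d·√n ⇒ n = (δ/d)² = (3.168 / 0.64)² = 24.50.
Round up to the next whole unit.

n = 25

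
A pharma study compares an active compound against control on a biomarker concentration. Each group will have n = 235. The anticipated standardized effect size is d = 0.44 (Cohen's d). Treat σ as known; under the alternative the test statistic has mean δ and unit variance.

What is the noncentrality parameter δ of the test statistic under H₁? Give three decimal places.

δ = d·√(n/2) = 0.44 × √(235/2) = 4.7695

δ ≈ 4.769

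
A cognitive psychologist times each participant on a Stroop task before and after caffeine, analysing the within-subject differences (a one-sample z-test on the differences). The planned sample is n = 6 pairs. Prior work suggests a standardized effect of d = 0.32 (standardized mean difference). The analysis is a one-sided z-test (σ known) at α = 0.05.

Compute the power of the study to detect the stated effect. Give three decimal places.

Noncentrality parameter: δ = d·√n = 0.32 × √6 = 0.7838
One-sided α = 0.05 → critical value z_{0.05} = 1.645.
Power = Φ(δ − 1.645) = Φ(-0.861) = 0.1946.

Power ≈ 0.195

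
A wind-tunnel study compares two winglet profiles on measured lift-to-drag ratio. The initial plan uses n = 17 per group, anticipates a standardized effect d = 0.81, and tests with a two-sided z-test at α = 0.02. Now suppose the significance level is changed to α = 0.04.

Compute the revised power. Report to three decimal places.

Power ≈ 0.621

δ = d·√(n/2) = 0.81 × √(17/2) = 2.3615 (unchanged). New critical value: z_{0.02} = 2.054.
Revised power = Φ(δ − 2.054) + Φ(−δ − 2.054) = Φ(0.308) + Φ(-4.415) = 0.6209 + 0.0000 = 0.6209.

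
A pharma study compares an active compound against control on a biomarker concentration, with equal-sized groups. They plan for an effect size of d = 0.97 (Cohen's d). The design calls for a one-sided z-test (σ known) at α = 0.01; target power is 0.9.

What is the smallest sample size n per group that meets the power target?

n = 28 per group

For power 0.9 need Φ(δ − z_{0.01}) = 0.9, so δ = z_{0.01} + z_{0.10} = 2.326 + 1.282 = 3.608.
δ = d·√(n/2) ⇒ n = 2(δ/d)² = 2 × (3.608 / 0.97)² = 27.67.
Rounding up, n = 28 per group.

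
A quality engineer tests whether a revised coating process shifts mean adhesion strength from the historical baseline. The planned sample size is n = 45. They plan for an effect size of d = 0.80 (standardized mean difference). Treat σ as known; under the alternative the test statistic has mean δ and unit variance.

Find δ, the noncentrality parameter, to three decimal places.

The noncentrality parameter scales effect size by the design's sample-size factor: δ = d·√n = 0.80 × √45 = 5.3666

δ ≈ 5.367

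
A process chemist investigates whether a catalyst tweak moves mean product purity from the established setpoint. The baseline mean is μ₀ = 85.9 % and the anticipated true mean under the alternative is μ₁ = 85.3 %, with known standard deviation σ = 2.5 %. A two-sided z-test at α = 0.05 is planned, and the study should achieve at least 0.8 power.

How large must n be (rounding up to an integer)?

Standardized effect: d = |μ₁ − μ₀| / σ = |85.3 − 85.9| / 2.5 = 0.2400
Set Φ(δ − 1.960) = 0.8; then δ − 1.960 = Φ⁻¹(0.8) = 0.842, giving δ = 2.802.
(Ignoring the negligible lower-tail rejection probability gives the usual closed-form inversion.)
δ = d·√n ⇒ n = (δ/d)² = (2.802 / 0.2400)² = 136.27.
Rounding up, n = 137.

n = 137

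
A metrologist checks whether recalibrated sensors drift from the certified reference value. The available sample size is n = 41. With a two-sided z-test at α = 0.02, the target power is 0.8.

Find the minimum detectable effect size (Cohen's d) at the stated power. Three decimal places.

Required noncentrality: δ = z_{0.01} + z_{0.20} = 2.326 + 0.842 = 3.168.
(Lower-tail contribution to power is negligible for δ > 0.)
δ = d·√n ⇒ d = δ/√n = 3.168/√41 = 0.4948.

d ≈ 0.495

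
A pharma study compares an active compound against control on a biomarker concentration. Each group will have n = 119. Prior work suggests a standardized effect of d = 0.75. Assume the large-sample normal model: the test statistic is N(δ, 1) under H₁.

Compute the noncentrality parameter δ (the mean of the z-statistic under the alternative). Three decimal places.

δ = d·√(n/2) = 0.75 × √(119/2) = 5.7852

δ ≈ 5.785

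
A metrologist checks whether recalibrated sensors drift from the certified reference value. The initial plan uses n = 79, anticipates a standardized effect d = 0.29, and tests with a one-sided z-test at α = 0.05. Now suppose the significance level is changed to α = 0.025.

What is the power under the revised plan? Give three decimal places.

Power ≈ 0.732

δ = d·√n = 0.29 × √79 = 2.5776 (unchanged). New critical value: z_{0.025} = 1.960.
Revised power = Φ(δ − 1.960) = Φ(0.618) = 0.7316.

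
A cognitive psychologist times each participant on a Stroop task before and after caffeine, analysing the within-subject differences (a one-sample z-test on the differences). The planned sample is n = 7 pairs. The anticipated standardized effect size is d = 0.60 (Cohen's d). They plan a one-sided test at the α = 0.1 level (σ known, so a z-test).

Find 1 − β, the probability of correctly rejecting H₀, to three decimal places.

Noncentrality parameter: δ = d·√n = 0.60 × √7 = 1.5875
One-sided α = 0.1 → critical value z_{0.1} = 1.282.
Power = Φ(δ − 1.282) = Φ(0.306) = 0.6202.

Power ≈ 0.620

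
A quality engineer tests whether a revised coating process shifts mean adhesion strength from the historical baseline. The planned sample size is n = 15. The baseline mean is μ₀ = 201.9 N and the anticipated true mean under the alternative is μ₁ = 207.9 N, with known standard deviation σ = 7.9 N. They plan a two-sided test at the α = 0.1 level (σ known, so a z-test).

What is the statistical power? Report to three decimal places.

Standardized effect: d = |μ₁ − μ₀| / σ = |207.9 − 201.9| / 7.9 = 0.7595
Noncentrality parameter: δ = d·√n = 0.7595 × √15 = 2.9415
Two-sided α = 0.1 → critical value z_{0.05} = 1.645.
Power = Φ(δ − 1.645) + Φ(−δ − 1.645) = Φ(1.297) + Φ(-4.586) = 0.9026 + 0.0000 = 0.9026.

Power ≈ 0.903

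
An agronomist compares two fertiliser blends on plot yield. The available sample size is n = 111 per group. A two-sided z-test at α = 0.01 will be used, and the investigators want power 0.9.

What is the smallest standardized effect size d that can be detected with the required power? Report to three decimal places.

d ≈ 0.518

Need Φ(δ − 2.576) = 0.9, so δ = 2.576 + 1.282 = 3.857.
(The second rejection-region term Φ(−δ − z_{α/2}) is negligible and dropped.)
δ = d·√(n/2) ⇒ d = δ/√(n/2) = 3.857/√(111/2) = 0.5178.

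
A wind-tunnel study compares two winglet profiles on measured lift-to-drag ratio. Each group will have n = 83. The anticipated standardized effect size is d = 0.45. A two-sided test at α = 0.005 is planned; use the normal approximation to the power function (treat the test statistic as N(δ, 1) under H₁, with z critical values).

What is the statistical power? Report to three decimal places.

Noncentrality parameter: δ = d·√(n/2) = 0.45 × √(83/2) = 2.8989
Critical value for a two-sided test at α = 0.005: z_{α/2} = 2.807.
Power = Φ(δ − 2.807) + Φ(−δ − 2.807) = Φ(0.092) + Φ(-5.706) = 0.5366 + 0.0000 = 0.5366.

Power ≈ 0.537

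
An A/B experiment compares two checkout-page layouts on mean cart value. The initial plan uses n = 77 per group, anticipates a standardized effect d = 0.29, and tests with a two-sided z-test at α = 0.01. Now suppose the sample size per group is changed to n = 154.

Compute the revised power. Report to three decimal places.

Power ≈ 0.488

With n = 154 per group: δ = d·√(n/2) = 0.29 × √(154/2) = 2.5447. Critical value z_{0.005} = 2.576.
Revised power = Φ(δ − 2.576) + Φ(−δ − 2.576) = Φ(-0.031) + Φ(-5.121) = 0.4876 + 0.0000 = 0.4876.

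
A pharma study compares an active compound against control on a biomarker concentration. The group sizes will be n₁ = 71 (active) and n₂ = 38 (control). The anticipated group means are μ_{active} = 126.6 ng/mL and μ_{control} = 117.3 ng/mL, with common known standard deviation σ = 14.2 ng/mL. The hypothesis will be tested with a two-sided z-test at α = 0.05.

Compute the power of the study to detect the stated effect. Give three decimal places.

Power ≈ 0.903

Standardized effect: d = |μ_{active} − μ_{control}| / σ = |126.6 − 117.3| / 14.2 = 0.6549
Noncentrality parameter: δ = d / √(1/n₁ + 1/n₂) = 0.6549 / √(1/71 + 1/38) = 3.2584
Two-sided α = 0.05 → critical value z_{0.025} = 1.960.
Power = Φ(δ − 1.960) + Φ(−δ − 1.960) = Φ(1.298) + Φ(-5.218) = 0.9029 + 0.0000 = 0.9029.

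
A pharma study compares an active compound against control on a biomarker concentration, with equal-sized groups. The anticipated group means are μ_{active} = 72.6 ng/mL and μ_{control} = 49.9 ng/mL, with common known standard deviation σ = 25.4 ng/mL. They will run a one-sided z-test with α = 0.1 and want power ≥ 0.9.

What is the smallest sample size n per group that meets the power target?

Standardized effect: d = |μ_{active} − μ_{control}| / σ = |72.6 − 49.9| / 25.4 = 0.8937
For power 0.9 need Φ(δ − z_{0.1}) = 0.9, so δ = z_{0.1} + z_{0.10} = 1.282 + 1.282 = 2.563.
δ = d·√(n/2) ⇒ n = 2(δ/d)² = 2 × (2.563 / 0.8937)² = 16.45.
Rounding up, n = 17 per group.

n = 17 per group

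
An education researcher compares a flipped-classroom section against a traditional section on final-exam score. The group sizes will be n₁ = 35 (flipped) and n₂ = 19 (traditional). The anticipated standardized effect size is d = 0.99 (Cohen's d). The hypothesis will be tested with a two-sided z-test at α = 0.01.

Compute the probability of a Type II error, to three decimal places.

β ≈ 0.185

Noncentrality parameter: δ = d / √(1/n₁ + 1/n₂) = 0.99 / √(1/35 + 1/19) = 3.4742
Two-sided α = 0.01 → critical value z_{0.005} = 2.576.
Power = Φ(δ − 2.576) + Φ(−δ − 2.576) = Φ(0.898) + Φ(-6.050) = 0.8155 + 0.0000 = 0.8155.
Type II error: β = 1 − power = 1 − 0.8155 = 0.1845.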